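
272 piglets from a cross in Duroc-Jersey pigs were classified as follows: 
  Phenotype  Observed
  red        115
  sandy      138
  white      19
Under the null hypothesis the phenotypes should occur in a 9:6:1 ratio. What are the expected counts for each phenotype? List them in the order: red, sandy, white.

The 9:6:1 ratio has 16 parts, so with N = 272 the expected counts are:
  red: 272 × 9/16 = 153
  sandy: 272 × 6/16 = 102
  white: 272 × 1/16 = 17

153, 102, 17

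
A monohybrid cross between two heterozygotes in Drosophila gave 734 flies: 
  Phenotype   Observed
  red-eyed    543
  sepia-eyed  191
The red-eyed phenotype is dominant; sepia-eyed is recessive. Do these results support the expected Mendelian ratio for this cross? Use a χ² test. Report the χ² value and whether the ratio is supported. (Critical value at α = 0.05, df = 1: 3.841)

For a monohybrid cross between heterozygotes with complete dominance, the expected phenotypic ratio is 3:1.
The 3:1 ratio has 4 parts, so with N = 734 the expected counts are:
  red-eyed: 734 × 3/4 = 550.5
  sepia-eyed: 734 × 1/4 = 183.5
χ² = Σ (O − E)² / E
  red-eyed: (543 − 550.5)² / 550.5 = 0.1022
  sepia-eyed: (191 − 183.5)² / 183.5 = 0.3065
χ² = 0.1022 + 0.3065 = 0.4087 ≈ 0.409
Degrees of freedom = 2 − 1 = 1; critical value at α = 0.05 is 3.841.
Since 0.409 < 3.841, we fail to reject the null hypothesis — the data are consistent with the 3:1 ratio.

0.409; consistent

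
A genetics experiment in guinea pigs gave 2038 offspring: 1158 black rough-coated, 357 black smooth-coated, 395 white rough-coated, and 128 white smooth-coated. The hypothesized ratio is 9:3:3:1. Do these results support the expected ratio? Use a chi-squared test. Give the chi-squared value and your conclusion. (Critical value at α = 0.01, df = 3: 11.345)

2.207; consistent

Expected counts for N = 2038 under a 9:3:3:1 ratio (total parts = 16):
  black rough-coated: 2038 × 9/16 = 1146.375
  black smooth-coated: 2038 × 3/16 = 382.125
  white rough-coated: 2038 × 3/16 = 382.125
  white smooth-coated: 2038 × 1/16 = 127.375
χ² = Σ (O − E)² / E
  black rough-coated: (1158 − 1146.375)² / 1146.375 = 0.1179
  black smooth-coated: (357 − 382.125)² / 382.125 = 1.6520
  white rough-coated: (395 − 382.125)² / 382.125 = 0.4338
  white smooth-coated: (128 − 127.375)² / 127.375 = 0.0031
χ² = 0.1179 + 1.6520 + 0.4338 + 0.0031 = 2.2068 ≈ 2.207
Degrees of freedom = 4 − 1 = 3; critical value at α = 0.01 is 11.345.
Since 2.207 < 11.345, we fail to reject the null hypothesis — the data are consistent with the 9:3:3:1 ratio.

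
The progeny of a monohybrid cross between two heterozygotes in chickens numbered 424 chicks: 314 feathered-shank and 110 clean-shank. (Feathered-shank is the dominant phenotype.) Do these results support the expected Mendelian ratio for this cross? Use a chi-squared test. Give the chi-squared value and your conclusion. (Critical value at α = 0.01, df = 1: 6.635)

0.201; consistent

For a monohybrid cross between heterozygotes with complete dominance, the expected phenotypic ratio is 3:1.
Total ratio parts = 4. Expected numbers out of 424:
  feathered-shank: 424 × 3/4 = 318
  clean-shank: 424 × 1/4 = 106
χ² = Σ (O − E)² / E
  feathered-shank: (314 − 318)² / 318 = 0.0503
  clean-shank: (110 − 106)² / 106 = 0.1509
χ² = 0.0503 + 0.1509 = 0.2012 ≈ 0.201
Degrees of freedom = 2 − 1 = 1; critical value at α = 0.01 is 6.635.
Since 0.201 < 6.635, we fail to reject the null hypothesis — the data are consistent with the 3:1 ratio.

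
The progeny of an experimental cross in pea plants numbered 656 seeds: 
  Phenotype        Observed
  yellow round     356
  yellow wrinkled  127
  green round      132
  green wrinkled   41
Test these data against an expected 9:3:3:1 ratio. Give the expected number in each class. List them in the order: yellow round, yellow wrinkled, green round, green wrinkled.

The 9:3:3:1 ratio has 16 parts, so with N = 656 the expected counts are:
  yellow round: 656 × 9/16 = 369
  yellow wrinkled: 656 × 3/16 = 123
  green round: 656 × 3/16 = 123
  green wrinkled: 656 × 1/16 = 41

369, 123, 123, 41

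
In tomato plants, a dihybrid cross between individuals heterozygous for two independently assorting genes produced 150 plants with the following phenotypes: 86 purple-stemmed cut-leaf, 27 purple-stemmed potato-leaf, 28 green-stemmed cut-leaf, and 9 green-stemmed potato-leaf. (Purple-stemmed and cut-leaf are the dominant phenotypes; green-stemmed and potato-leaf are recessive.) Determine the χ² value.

A dihybrid F₂ with independent assortment and complete dominance at both loci gives a 9:3:3:1 phenotypic ratio.
Under the 9:3:3:1 hypothesis (Σ ratio = 16, N = 150):
  purple-stemmed cut-leaf: 150 × 9/16 = 84.375
  purple-stemmed potato-leaf: 150 × 3/16 = 28.125
  green-stemmed cut-leaf: 150 × 3/16 = 28.125
  green-stemmed potato-leaf: 150 × 1/16 = 9.375
χ² = Σ (O − E)² / E
  purple-stemmed cut-leaf: (86 − 84.375)² / 84.375 = 0.0313
  purple-stemmed potato-leaf: (27 − 28.125)² / 28.125 = 0.0450
  green-stemmed cut-leaf: (28 − 28.125)² / 28.125 = 0.0006
  green-stemmed potato-leaf: (9 − 9.375)² / 9.375 = 0.0150
χ² = 0.0313 + 0.0450 + 0.0006 + 0.0150 = 0.0919 ≈ 0.092

0.092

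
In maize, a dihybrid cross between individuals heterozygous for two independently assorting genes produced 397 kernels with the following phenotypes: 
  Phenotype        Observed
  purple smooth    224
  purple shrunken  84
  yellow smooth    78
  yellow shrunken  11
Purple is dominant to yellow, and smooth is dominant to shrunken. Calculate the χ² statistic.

A dihybrid F₂ with independent assortment and complete dominance at both loci gives a 9:3:3:1 phenotypic ratio.
The 9:3:3:1 ratio has 16 parts, so with N = 397 the expected counts are:
  purple smooth: 397 × 9/16 = 223.3125
  purple shrunken: 397 × 3/16 = 74.4375
  yellow smooth: 397 × 3/16 = 74.4375
  yellow shrunken: 397 × 1/16 = 24.8125
χ² = Σ (O − E)² / E
  purple smooth: (224 − 223.3125)² / 223.3125 = 0.0021
  purple shrunken: (84 − 74.4375)² / 74.4375 = 1.2284
  yellow smooth: (78 − 74.4375)² / 74.4375 = 0.1705
  yellow shrunken: (11 − 24.8125)² / 24.8125 = 7.6891
χ² = 0.0021 + 1.2284 + 0.1705 + 7.6891 = 9.0901 ≈ 9.090

9.090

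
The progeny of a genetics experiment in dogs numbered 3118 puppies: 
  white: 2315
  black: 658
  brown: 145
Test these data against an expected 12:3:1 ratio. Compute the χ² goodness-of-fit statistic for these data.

The 12:3:1 ratio has 16 parts, so with N = 3118 the expected counts are:
  white: 3118 × 12/16 = 2338.5
  black: 3118 × 3/16 = 584.625
  brown: 3118 × 1/16 = 194.875
χ² = Σ (O − E)² / E
  white: (2315 − 2338.5)² / 2338.5 = 0.2362
  black: (658 − 584.625)² / 584.625 = 9.2091
  brown: (145 − 194.875)² / 194.875 = 12.7647
χ² = 0.2362 + 9.2091 + 12.7647 = 22.210

22.210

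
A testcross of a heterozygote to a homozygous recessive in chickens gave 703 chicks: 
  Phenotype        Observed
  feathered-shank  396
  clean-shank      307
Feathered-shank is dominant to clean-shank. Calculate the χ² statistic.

A testcross of a heterozygote (Aa × aa) gives a 1:1 phenotypic ratio.
Total ratio parts = 2. Expected numbers out of 703:
  feathered-shank: 703 × 1/2 = 351.5
  clean-shank: 703 × 1/2 = 351.5
χ² = Σ (O − E)² / E
  feathered-shank: (396 − 351.5)² / 351.5 = 5.6337
  clean-shank: (307 − 351.5)² / 351.5 = 5.6337
χ² = 5.6337 + 5.6337 = 11.2674 ≈ 11.267

11.267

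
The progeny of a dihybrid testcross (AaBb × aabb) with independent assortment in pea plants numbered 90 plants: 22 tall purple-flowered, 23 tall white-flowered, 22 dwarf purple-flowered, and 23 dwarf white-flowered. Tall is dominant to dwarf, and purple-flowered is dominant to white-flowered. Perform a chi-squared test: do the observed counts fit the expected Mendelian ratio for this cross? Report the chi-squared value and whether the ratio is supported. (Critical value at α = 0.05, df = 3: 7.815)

0.044; consistent

A dihybrid testcross with independent assortment gives a 1:1:1:1 ratio.
Total ratio parts = 4. Expected numbers out of 90:
  tall purple-flowered: 90 × 1/4 = 22.5
  tall white-flowered: 90 × 1/4 = 22.5
  dwarf purple-flowered: 90 × 1/4 = 22.5
  dwarf white-flowered: 90 × 1/4 = 22.5
χ² = Σ (O − E)² / E
  tall purple-flowered: (22 − 22.5)² / 22.5 = 0.0111
  tall white-flowered: (23 − 22.5)² / 22.5 = 0.0111
  dwarf purple-flowered: (22 − 22.5)² / 22.5 = 0.0111
  dwarf white-flowered: (23 − 22.5)² / 22.5 = 0.0111
χ² = 0.0111 + 0.0111 + 0.0111 + 0.0111 = 0.0444 ≈ 0.044
Degrees of freedom = 4 − 1 = 3; critical value at α = 0.05 is 7.815.
Since 0.044 < 7.815, we fail to reject the null hypothesis — the data are consistent with the 1:1:1:1 ratio.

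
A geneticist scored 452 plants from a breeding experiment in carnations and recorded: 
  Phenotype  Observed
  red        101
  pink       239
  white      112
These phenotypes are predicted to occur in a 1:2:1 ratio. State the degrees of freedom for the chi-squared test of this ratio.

2

A goodness-of-fit test with 3 phenotype classes has df = 3 − 1 = 2.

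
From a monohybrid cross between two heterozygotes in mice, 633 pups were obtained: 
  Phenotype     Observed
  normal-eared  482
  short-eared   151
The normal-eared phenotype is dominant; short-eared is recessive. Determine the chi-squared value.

0.443

For a monohybrid cross between heterozygotes with complete dominance, the expected phenotypic ratio is 3:1.
The 3:1 ratio has 4 parts, so with N = 633 the expected counts are:
  normal-eared: 633 × 3/4 = 474.75
  short-eared: 633 × 1/4 = 158.25
χ² = Σ (O − E)² / E
  normal-eared: (482 − 474.75)² / 474.75 = 0.1107
  short-eared: (151 − 158.25)² / 158.25 = 0.3321
χ² = 0.1107 + 0.3321 = 0.4428 ≈ 0.443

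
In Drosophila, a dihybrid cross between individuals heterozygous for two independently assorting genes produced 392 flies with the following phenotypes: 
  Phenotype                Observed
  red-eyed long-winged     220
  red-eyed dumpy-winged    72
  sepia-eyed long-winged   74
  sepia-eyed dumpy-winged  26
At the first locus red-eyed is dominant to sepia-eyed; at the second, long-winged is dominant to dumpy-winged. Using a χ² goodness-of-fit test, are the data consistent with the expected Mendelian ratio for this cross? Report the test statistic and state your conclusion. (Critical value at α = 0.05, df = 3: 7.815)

A dihybrid F₂ with independent assortment and complete dominance at both loci gives a 9:3:3:1 phenotypic ratio.
Total ratio parts = 16. Expected numbers out of 392:
  red-eyed long-winged: 392 × 9/16 = 220.5
  red-eyed dumpy-winged: 392 × 3/16 = 73.5
  sepia-eyed long-winged: 392 × 3/16 = 73.5
  sepia-eyed dumpy-winged: 392 × 1/16 = 24.5
χ² = Σ (O − E)² / E
  red-eyed long-winged: (220 − 220.5)² / 220.5 = 0.0011
  red-eyed dumpy-winged: (72 − 73.5)² / 73.5 = 0.0306
  sepia-eyed long-winged: (74 − 73.5)² / 73.5 = 0.0034
  sepia-eyed dumpy-winged: (26 − 24.5)² / 24.5 = 0.0918
χ² = 0.0011 + 0.0306 + 0.0034 + 0.0918 = 0.1269 ≈ 0.127
Degrees of freedom = 4 − 1 = 3; critical value at α = 0.05 is 7.815.
Since 0.127 < 7.815, we fail to reject the null hypothesis — the data are consistent with the 9:3:3:1 ratio.

0.127; consistent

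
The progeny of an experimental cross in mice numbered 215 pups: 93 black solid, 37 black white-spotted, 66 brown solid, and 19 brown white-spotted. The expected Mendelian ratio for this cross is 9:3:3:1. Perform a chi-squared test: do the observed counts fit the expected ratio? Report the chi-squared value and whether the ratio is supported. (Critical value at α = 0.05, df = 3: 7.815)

25.397; not consistent

Under the 9:3:3:1 hypothesis (Σ ratio = 16, N = 215):
  black solid: 215 × 9/16 = 120.9375
  black white-spotted: 215 × 3/16 = 40.3125
  brown solid: 215 × 3/16 = 40.3125
  brown white-spotted: 215 × 1/16 = 13.4375
χ² = Σ (O − E)² / E
  black solid: (93 − 120.9375)² / 120.9375 = 6.4538
  black white-spotted: (37 − 40.3125)² / 40.3125 = 0.2722
  brown solid: (66 − 40.3125)² / 40.3125 = 16.3683
  brown white-spotted: (19 − 13.4375)² / 13.4375 = 2.3026
χ² = 6.4538 + 0.2722 + 16.3683 + 2.3026 = 25.3969 ≈ 25.397
Degrees of freedom = 4 − 1 = 3; critical value at α = 0.05 is 7.815.
Since 25.397 > 7.815, we reject the null hypothesis — the data do not fit the 9:3:3:1 ratio.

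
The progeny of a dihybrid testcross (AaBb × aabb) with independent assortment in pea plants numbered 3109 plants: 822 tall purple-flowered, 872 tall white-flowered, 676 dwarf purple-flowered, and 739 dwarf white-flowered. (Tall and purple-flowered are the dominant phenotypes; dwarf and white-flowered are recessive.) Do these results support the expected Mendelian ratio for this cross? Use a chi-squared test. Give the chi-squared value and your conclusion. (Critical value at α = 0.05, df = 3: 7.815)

A dihybrid testcross with independent assortment gives a 1:1:1:1 ratio.
Total ratio parts = 4. Expected numbers out of 3109:
  tall purple-flowered: 3109 × 1/4 = 777.25
  tall white-flowered: 3109 × 1/4 = 777.25
  dwarf purple-flowered: 3109 × 1/4 = 777.25
  dwarf white-flowered: 3109 × 1/4 = 777.25
χ² = Σ (O − E)² / E
  tall purple-flowered: (822 − 777.25)² / 777.25 = 2.5765
  tall white-flowered: (872 − 777.25)² / 777.25 = 11.5504
  dwarf purple-flowered: (676 − 777.25)² / 777.25 = 13.1895
  dwarf white-flowered: (739 − 777.25)² / 777.25 = 1.8824
χ² = 2.5765 + 11.5504 + 13.1895 + 1.8824 = 29.1988 ≈ 29.199
Degrees of freedom = 4 − 1 = 3; critical value at α = 0.05 is 7.815.
Since 29.199 > 7.815, we reject the null hypothesis — the data do not fit the 1:1:1:1 ratio.

29.199; not consistent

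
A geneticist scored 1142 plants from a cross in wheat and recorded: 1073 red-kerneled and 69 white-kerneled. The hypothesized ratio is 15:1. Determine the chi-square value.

0.084

Expected counts for N = 1142 under a 15:1 ratio (total parts = 16):
  red-kerneled: 1142 × 15/16 = 1070.625
  white-kerneled: 1142 × 1/16 = 71.375
χ² = Σ (O − E)² / E
  red-kerneled: (1073 − 1070.625)² / 1070.625 = 0.0053
  white-kerneled: (69 − 71.375)² / 71.375 = 0.0790
χ² = 0.0053 + 0.0790 = 0.0843 ≈ 0.084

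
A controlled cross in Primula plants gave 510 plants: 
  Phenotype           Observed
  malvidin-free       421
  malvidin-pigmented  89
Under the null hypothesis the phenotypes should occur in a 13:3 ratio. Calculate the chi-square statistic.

0.565

Total ratio parts = 16. Expected numbers out of 510:
  malvidin-free: 510 × 13/16 = 414.375
  malvidin-pigmented: 510 × 3/16 = 95.625
χ² = Σ (O − E)² / E
  malvidin-free: (421 − 414.375)² / 414.375 = 0.1059
  malvidin-pigmented: (89 − 95.625)² / 95.625 = 0.4590
χ² = 0.1059 + 0.4590 = 0.5649 ≈ 0.565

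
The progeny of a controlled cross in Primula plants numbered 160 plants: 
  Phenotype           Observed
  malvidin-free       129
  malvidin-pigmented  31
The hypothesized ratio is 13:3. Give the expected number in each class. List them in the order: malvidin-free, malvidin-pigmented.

The 13:3 ratio has 16 parts, so with N = 160 the expected counts are:
  malvidin-free: 160 × 13/16 = 130
  malvidin-pigmented: 160 × 3/16 = 30

130, 30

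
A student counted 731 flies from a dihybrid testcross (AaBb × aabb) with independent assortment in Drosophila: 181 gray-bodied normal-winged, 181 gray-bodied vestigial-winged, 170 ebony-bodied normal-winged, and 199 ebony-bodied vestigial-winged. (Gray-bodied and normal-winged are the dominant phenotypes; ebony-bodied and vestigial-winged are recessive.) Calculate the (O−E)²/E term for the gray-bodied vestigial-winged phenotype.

0.017

A dihybrid testcross with independent assortment gives a 1:1:1:1 ratio.
Expected counts for N = 731 under a 1:1:1:1 ratio (total parts = 4):
  gray-bodied normal-winged: 731 × 1/4 = 182.75
  gray-bodied vestigial-winged: 731 × 1/4 = 182.75
  ebony-bodied normal-winged: 731 × 1/4 = 182.75
  ebony-bodied vestigial-winged: 731 × 1/4 = 182.75
Contribution of gray-bodied vestigial-winged: (181 − 182.75)² / 182.75 = 0.0168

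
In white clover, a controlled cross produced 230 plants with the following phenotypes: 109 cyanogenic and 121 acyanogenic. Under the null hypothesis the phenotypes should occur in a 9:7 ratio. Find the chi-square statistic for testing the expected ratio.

The 9:7 ratio has 16 parts, so with N = 230 the expected counts are:
  cyanogenic: 230 × 9/16 = 129.375
  acyanogenic: 230 × 7/16 = 100.625
χ² = Σ (O − E)² / E
  cyanogenic: (109 − 129.375)² / 129.375 = 3.2088
  acyanogenic: (121 − 100.625)² / 100.625 = 4.1256
χ² = 3.2088 + 4.1256 = 7.3344 ≈ 7.334

7.334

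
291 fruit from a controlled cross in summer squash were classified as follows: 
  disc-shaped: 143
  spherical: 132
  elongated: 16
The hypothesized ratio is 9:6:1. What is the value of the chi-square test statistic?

7.673

The 9:6:1 ratio has 16 parts, so with N = 291 the expected counts are:
  disc-shaped: 291 × 9/16 = 163.6875
  spherical: 291 × 6/16 = 109.125
  elongated: 291 × 1/16 = 18.1875
χ² = Σ (O − E)² / E
  disc-shaped: (143 − 163.6875)² / 163.6875 = 2.6146
  spherical: (132 − 109.125)² / 109.125 = 4.7951
  elongated: (16 − 18.1875)² / 18.1875 = 0.2631
χ² = 2.6146 + 4.7951 + 0.2631 = 7.6728 ≈ 7.673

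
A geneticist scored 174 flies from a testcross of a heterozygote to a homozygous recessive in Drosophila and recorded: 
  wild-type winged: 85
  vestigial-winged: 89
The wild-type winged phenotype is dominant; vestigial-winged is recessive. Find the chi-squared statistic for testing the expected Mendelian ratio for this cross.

A testcross of a heterozygote (Aa × aa) gives a 1:1 phenotypic ratio.
Expected counts for N = 174 under a 1:1 ratio (total parts = 2):
  wild-type winged: 174 × 1/2 = 87
  vestigial-winged: 174 × 1/2 = 87
χ² = Σ (O − E)² / E
  wild-type winged: (85 − 87)² / 87 = 0.0460
  vestigial-winged: (89 − 87)² / 87 = 0.0460
χ² = 0.0460 + 0.0460 = 0.092

0.092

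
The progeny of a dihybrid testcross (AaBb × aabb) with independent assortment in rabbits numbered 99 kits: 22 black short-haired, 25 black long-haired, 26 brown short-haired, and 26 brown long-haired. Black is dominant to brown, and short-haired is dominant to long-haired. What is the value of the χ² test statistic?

0.434

A dihybrid testcross with independent assortment gives a 1:1:1:1 ratio.
Expected counts for N = 99 under a 1:1:1:1 ratio (total parts = 4):
  black short-haired: 99 × 1/4 = 24.75
  black long-haired: 99 × 1/4 = 24.75
  brown short-haired: 99 × 1/4 = 24.75
  brown long-haired: 99 × 1/4 = 24.75
χ² = Σ (O − E)² / E
  black short-haired: (22 − 24.75)² / 24.75 = 0.3056
  black long-haired: (25 − 24.75)² / 24.75 = 0.0025
  brown short-haired: (26 − 24.75)² / 24.75 = 0.0631
  brown long-haired: (26 − 24.75)² / 24.75 = 0.0631
χ² = 0.3056 + 0.0025 + 0.0631 + 0.0631 = 0.4343 ≈ 0.434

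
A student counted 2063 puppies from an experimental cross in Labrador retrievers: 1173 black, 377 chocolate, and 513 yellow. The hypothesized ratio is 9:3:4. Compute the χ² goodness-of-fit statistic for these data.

0.400

The 9:3:4 ratio has 16 parts, so with N = 2063 the expected counts are:
  black: 2063 × 9/16 = 1160.4375
  chocolate: 2063 × 3/16 = 386.8125
  yellow: 2063 × 4/16 = 515.75
χ² = Σ (O − E)² / E
  black: (1173 − 1160.4375)² / 1160.4375 = 0.1360
  chocolate: (377 − 386.8125)² / 386.8125 = 0.2489
  yellow: (513 − 515.75)² / 515.75 = 0.0147
χ² = 0.1360 + 0.2489 + 0.0147 = 0.3996 ≈ 0.400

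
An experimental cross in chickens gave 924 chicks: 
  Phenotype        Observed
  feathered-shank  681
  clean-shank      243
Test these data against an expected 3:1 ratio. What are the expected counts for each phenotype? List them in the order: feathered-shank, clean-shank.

Expected counts for N = 924 under a 3:1 ratio (total parts = 4):
  feathered-shank: 924 × 3/4 = 693
  clean-shank: 924 × 1/4 = 231

693, 231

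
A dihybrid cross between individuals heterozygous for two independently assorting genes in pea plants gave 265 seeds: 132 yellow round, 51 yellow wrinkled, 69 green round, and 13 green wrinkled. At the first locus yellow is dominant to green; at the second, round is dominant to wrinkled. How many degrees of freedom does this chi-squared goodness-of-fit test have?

A dihybrid F₂ with independent assortment and complete dominance at both loci gives a 9:3:3:1 phenotypic ratio.
A goodness-of-fit test with 4 phenotype classes has df = 4 − 1 = 3.

3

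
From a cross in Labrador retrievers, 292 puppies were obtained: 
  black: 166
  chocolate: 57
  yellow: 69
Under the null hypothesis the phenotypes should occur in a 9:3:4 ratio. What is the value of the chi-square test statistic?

Expected counts for N = 292 under a 9:3:4 ratio (total parts = 16):
  black: 292 × 9/16 = 164.25
  chocolate: 292 × 3/16 = 54.75
  yellow: 292 × 4/16 = 73
χ² = Σ (O − E)² / E
  black: (166 − 164.25)² / 164.25 = 0.0186
  chocolate: (57 − 54.75)² / 54.75 = 0.0925
  yellow: (69 − 73)² / 73 = 0.2192
χ² = 0.0186 + 0.0925 + 0.2192 = 0.3303 ≈ 0.330

0.330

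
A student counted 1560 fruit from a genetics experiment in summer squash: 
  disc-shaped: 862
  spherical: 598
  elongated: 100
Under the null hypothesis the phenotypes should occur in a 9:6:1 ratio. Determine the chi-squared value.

0.627

Expected counts for N = 1560 under a 9:6:1 ratio (total parts = 16):
  disc-shaped: 1560 × 9/16 = 877.5
  spherical: 1560 × 6/16 = 585
  elongated: 1560 × 1/16 = 97.5
χ² = Σ (O − E)² / E
  disc-shaped: (862 − 877.5)² / 877.5 = 0.2738
  spherical: (598 − 585)² / 585 = 0.2889
  elongated: (100 − 97.5)² / 97.5 = 0.0641
χ² = 0.2738 + 0.2889 + 0.0641 = 0.6268 ≈ 0.627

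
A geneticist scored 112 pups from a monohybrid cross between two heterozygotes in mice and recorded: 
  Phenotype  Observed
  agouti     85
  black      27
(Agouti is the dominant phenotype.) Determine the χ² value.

0.048

For a monohybrid cross between heterozygotes with complete dominance, the expected phenotypic ratio is 3:1.
The 3:1 ratio has 4 parts, so with N = 112 the expected counts are:
  agouti: 112 × 3/4 = 84
  black: 112 × 1/4 = 28
χ² = Σ (O − E)² / E
  agouti: (85 − 84)² / 84 = 0.0119
  black: (27 − 28)² / 28 = 0.0357
χ² = 0.0119 + 0.0357 = 0.0476 ≈ 0.048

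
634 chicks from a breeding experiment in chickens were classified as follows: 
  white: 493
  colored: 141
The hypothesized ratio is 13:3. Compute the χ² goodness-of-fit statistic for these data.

The 13:3 ratio has 16 parts, so with N = 634 the expected counts are:
  white: 634 × 13/16 = 515.125
  colored: 634 × 3/16 = 118.875
χ² = Σ (O − E)² / E
  white: (493 − 515.125)² / 515.125 = 0.9503
  colored: (141 − 118.875)² / 118.875 = 4.1179
χ² = 0.9503 + 4.1179 = 5.0682 ≈ 5.068

5.068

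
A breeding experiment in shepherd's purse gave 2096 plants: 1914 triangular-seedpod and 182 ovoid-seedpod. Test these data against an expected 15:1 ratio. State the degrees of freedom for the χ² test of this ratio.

A goodness-of-fit test with 2 phenotype classes has df = 2 − 1 = 1.

1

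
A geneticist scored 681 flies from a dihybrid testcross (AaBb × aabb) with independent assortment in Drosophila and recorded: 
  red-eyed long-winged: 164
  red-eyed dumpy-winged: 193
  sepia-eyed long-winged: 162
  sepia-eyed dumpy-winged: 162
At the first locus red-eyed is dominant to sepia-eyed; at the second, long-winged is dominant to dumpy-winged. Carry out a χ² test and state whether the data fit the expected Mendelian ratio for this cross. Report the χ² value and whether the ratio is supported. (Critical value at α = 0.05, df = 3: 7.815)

4.069; consistent

A dihybrid testcross with independent assortment gives a 1:1:1:1 ratio.
Expected counts for N = 681 under a 1:1:1:1 ratio (total parts = 4):
  red-eyed long-winged: 681 × 1/4 = 170.25
  red-eyed dumpy-winged: 681 × 1/4 = 170.25
  sepia-eyed long-winged: 681 × 1/4 = 170.25
  sepia-eyed dumpy-winged: 681 × 1/4 = 170.25
χ² = Σ (O − E)² / E
  red-eyed long-winged: (164 − 170.25)² / 170.25 = 0.2294
  red-eyed dumpy-winged: (193 − 170.25)² / 170.25 = 3.0400
  sepia-eyed long-winged: (162 − 170.25)² / 170.25 = 0.3998
  sepia-eyed dumpy-winged: (162 − 170.25)² / 170.25 = 0.3998
χ² = 0.2294 + 3.0400 + 0.3998 + 0.3998 = 4.069
Degrees of freedom = 4 − 1 = 3; critical value at α = 0.05 is 7.815.
Since 4.069 < 7.815, we fail to reject the null hypothesis — the data are consistent with the 1:1:1:1 ratio.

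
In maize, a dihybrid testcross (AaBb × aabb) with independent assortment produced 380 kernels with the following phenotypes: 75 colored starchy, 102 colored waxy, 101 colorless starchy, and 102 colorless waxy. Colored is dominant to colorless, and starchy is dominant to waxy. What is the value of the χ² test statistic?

A dihybrid testcross with independent assortment gives a 1:1:1:1 ratio.
Under the 1:1:1:1 hypothesis (Σ ratio = 4, N = 380):
  colored starchy: 380 × 1/4 = 95
  colored waxy: 380 × 1/4 = 95
  colorless starchy: 380 × 1/4 = 95
  colorless waxy: 380 × 1/4 = 95
χ² = Σ (O − E)² / E
  colored starchy: (75 − 95)² / 95 = 4.2105
  colored waxy: (102 − 95)² / 95 = 0.5158
  colorless starchy: (101 − 95)² / 95 = 0.3789
  colorless waxy: (102 − 95)² / 95 = 0.5158
χ² = 4.2105 + 0.5158 + 0.3789 + 0.5158 = 5.621

5.621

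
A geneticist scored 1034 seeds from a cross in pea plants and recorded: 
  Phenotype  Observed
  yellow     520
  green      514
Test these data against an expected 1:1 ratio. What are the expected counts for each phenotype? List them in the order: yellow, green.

517, 517

Expected counts for N = 1034 under a 1:1 ratio (total parts = 2):
  yellow: 1034 × 1/2 = 517
  green: 1034 × 1/2 = 517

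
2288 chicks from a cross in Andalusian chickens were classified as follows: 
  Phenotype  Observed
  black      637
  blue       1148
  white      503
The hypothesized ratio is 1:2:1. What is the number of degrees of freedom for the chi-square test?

2

A goodness-of-fit test with 3 phenotype classes has df = 3 − 1 = 2.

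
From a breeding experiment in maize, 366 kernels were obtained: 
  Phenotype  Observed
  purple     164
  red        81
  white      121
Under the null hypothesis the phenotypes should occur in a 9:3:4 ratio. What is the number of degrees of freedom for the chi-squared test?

A goodness-of-fit test with 3 phenotype classes has df = 3 − 1 = 2.

2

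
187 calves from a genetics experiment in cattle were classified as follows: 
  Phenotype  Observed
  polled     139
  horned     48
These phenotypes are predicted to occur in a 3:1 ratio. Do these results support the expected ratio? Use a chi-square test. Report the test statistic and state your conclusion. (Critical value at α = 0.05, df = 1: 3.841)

0.045; consistent

Total ratio parts = 4. Expected numbers out of 187:
  polled: 187 × 3/4 = 140.25
  horned: 187 × 1/4 = 46.75
χ² = Σ (O − E)² / E
  polled: (139 − 140.25)² / 140.25 = 0.0111
  horned: (48 − 46.75)² / 46.75 = 0.0334
χ² = 0.0111 + 0.0334 = 0.0445 ≈ 0.045
Degrees of freedom = 2 − 1 = 1; critical value at α = 0.05 is 3.841.
Since 0.045 < 3.841, we fail to reject the null hypothesis — the data are consistent with the 3:1 ratio.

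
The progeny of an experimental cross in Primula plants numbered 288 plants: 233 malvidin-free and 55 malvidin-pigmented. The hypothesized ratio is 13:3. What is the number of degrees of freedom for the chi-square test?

A goodness-of-fit test with 2 phenotype classes has df = 2 − 1 = 1.

1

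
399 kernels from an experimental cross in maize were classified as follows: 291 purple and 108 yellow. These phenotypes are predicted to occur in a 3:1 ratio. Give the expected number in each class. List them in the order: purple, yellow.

Under the 3:1 hypothesis (Σ ratio = 4, N = 399):
  purple: 399 × 3/4 = 299.25
  yellow: 399 × 1/4 = 99.75

299.25, 99.75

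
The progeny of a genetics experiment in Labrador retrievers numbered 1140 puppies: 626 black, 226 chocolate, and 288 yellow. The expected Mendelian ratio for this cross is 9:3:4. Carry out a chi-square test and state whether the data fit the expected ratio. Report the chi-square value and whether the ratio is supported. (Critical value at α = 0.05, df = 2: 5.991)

1.096; consistent

The 9:3:4 ratio has 16 parts, so with N = 1140 the expected counts are:
  black: 1140 × 9/16 = 641.25
  chocolate: 1140 × 3/16 = 213.75
  yellow: 1140 × 4/16 = 285
χ² = Σ (O − E)² / E
  black: (626 − 641.25)² / 641.25 = 0.3627
  chocolate: (226 − 213.75)² / 213.75 = 0.7020
  yellow: (288 − 285)² / 285 = 0.0316
χ² = 0.3627 + 0.7020 + 0.0316 = 1.0963 ≈ 1.096
Degrees of freedom = 3 − 1 = 2; critical value at α = 0.05 is 5.991.
Since 1.096 < 5.991, we fail to reject the null hypothesis — the data are consistent with the 9:3:4 ratio.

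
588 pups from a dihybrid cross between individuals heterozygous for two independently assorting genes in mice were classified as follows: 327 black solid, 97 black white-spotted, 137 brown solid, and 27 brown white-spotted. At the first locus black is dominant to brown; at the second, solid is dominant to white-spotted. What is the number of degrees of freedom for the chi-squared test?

3

A dihybrid F₂ with independent assortment and complete dominance at both loci gives a 9:3:3:1 phenotypic ratio.
A goodness-of-fit test with 4 phenotype classes has df = 4 − 1 = 3.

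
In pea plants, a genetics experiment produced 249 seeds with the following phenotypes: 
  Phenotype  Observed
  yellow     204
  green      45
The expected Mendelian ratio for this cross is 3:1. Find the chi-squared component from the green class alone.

The 3:1 ratio has 4 parts, so with N = 249 the expected counts are:
  yellow: 249 × 3/4 = 186.75
  green: 249 × 1/4 = 62.25
Contribution of green: (45 − 62.25)² / 62.25 = 4.7801

4.780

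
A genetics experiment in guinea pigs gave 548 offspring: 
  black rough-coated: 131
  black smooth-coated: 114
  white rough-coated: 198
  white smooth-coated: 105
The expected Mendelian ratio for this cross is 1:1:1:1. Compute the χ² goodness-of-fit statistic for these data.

Total ratio parts = 4. Expected numbers out of 548:
  black rough-coated: 548 × 1/4 = 137
  black smooth-coated: 548 × 1/4 = 137
  white rough-coated: 548 × 1/4 = 137
  white smooth-coated: 548 × 1/4 = 137
χ² = Σ (O − E)² / E
  black rough-coated: (131 − 137)² / 137 = 0.2628
  black smooth-coated: (114 − 137)² / 137 = 3.8613
  white rough-coated: (198 − 137)² / 137 = 27.1606
  white smooth-coated: (105 − 137)² / 137 = 7.4745
χ² = 0.2628 + 3.8613 + 27.1606 + 7.4745 = 38.7592 ≈ 38.759

38.759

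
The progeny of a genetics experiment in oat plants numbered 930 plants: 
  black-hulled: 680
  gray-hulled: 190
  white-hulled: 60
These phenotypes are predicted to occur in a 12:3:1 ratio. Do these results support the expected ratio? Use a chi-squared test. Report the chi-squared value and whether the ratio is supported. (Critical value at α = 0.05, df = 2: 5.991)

1.900; consistent

Total ratio parts = 16. Expected numbers out of 930:
  black-hulled: 930 × 12/16 = 697.5
  gray-hulled: 930 × 3/16 = 174.375
  white-hulled: 930 × 1/16 = 58.125
χ² = Σ (O − E)² / E
  black-hulled: (680 − 697.5)² / 697.5 = 0.4391
  gray-hulled: (190 − 174.375)² / 174.375 = 1.4001
  white-hulled: (60 − 58.125)² / 58.125 = 0.0605
χ² = 0.4391 + 1.4001 + 0.0605 = 1.8997 ≈ 1.900
Degrees of freedom = 3 − 1 = 2; critical value at α = 0.05 is 5.991.
Since 1.900 < 5.991, we fail to reject the null hypothesis — the data are consistent with the 12:3:1 ratio.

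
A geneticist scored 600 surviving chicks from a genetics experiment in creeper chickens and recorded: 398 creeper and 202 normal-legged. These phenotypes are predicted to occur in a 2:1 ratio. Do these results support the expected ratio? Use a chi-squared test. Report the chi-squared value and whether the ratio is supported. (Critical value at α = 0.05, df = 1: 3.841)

0.030; consistent

Under the 2:1 hypothesis (Σ ratio = 3, N = 600):
  creeper: 600 × 2/3 = 400
  normal-legged: 600 × 1/3 = 200
χ² = Σ (O − E)² / E
  creeper: (398 − 400)² / 400 = 0.0100
  normal-legged: (202 − 200)² / 200 = 0.0200
χ² = 0.0100 + 0.0200 = 0.030
Degrees of freedom = 2 − 1 = 1; critical value at α = 0.05 is 3.841.
Since 0.030 < 3.841, we fail to reject the null hypothesis — the data are consistent with the 2:1 ratio.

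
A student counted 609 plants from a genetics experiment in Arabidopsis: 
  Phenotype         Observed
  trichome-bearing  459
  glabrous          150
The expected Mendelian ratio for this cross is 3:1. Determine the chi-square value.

0.044

Under the 3:1 hypothesis (Σ ratio = 4, N = 609):
  trichome-bearing: 609 × 3/4 = 456.75
  glabrous: 609 × 1/4 = 152.25
χ² = Σ (O − E)² / E
  trichome-bearing: (459 − 456.75)² / 456.75 = 0.0111
  glabrous: (150 − 152.25)² / 152.25 = 0.0333
χ² = 0.0111 + 0.0333 = 0.0444 ≈ 0.044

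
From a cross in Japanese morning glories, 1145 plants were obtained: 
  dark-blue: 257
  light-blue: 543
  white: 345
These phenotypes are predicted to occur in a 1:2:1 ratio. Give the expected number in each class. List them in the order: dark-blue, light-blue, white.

286.25, 572.5, 286.25

Expected counts for N = 1145 under a 1:2:1 ratio (total parts = 4):
  dark-blue: 1145 × 1/4 = 286.25
  light-blue: 1145 × 2/4 = 572.5
  white: 1145 × 1/4 = 286.25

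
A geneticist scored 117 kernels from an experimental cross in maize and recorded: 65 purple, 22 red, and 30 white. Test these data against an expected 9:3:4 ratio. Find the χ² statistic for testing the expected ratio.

0.029

Expected counts for N = 117 under a 9:3:4 ratio (total parts = 16):
  purple: 117 × 9/16 = 65.8125
  red: 117 × 3/16 = 21.9375
  white: 117 × 4/16 = 29.25
χ² = Σ (O − E)² / E
  purple: (65 − 65.8125)² / 65.8125 = 0.0100
  red: (22 − 21.9375)² / 21.9375 = 0.0002
  white: (30 − 29.25)² / 29.25 = 0.0192
χ² = 0.0100 + 0.0002 + 0.0192 = 0.0294 ≈ 0.029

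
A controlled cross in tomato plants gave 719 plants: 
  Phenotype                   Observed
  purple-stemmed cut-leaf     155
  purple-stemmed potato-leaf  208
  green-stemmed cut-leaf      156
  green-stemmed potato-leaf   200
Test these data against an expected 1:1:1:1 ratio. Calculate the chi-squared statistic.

Total ratio parts = 4. Expected numbers out of 719:
  purple-stemmed cut-leaf: 719 × 1/4 = 179.75
  purple-stemmed potato-leaf: 719 × 1/4 = 179.75
  green-stemmed cut-leaf: 719 × 1/4 = 179.75
  green-stemmed potato-leaf: 719 × 1/4 = 179.75
χ² = Σ (O − E)² / E
  purple-stemmed cut-leaf: (155 − 179.75)² / 179.75 = 3.4079
  purple-stemmed potato-leaf: (208 − 179.75)² / 179.75 = 4.4398
  green-stemmed cut-leaf: (156 − 179.75)² / 179.75 = 3.1380
  green-stemmed potato-leaf: (200 − 179.75)² / 179.75 = 2.2813
χ² = 3.4079 + 4.4398 + 3.1380 + 2.2813 = 13.267

13.267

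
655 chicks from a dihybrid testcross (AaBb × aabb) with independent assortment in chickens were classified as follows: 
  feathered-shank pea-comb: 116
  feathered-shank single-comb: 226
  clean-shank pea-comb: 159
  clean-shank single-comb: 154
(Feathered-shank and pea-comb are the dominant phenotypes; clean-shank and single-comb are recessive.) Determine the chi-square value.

38.307

A dihybrid testcross with independent assortment gives a 1:1:1:1 ratio.
The 1:1:1:1 ratio has 4 parts, so with N = 655 the expected counts are:
  feathered-shank pea-comb: 655 × 1/4 = 163.75
  feathered-shank single-comb: 655 × 1/4 = 163.75
  clean-shank pea-comb: 655 × 1/4 = 163.75
  clean-shank single-comb: 655 × 1/4 = 163.75
χ² = Σ (O − E)² / E
  feathered-shank pea-comb: (116 − 163.75)² / 163.75 = 13.9240
  feathered-shank single-comb: (226 − 163.75)² / 163.75 = 23.6645
  clean-shank pea-comb: (159 − 163.75)² / 163.75 = 0.1378
  clean-shank single-comb: (154 − 163.75)² / 163.75 = 0.5805
χ² = 13.9240 + 23.6645 + 0.1378 + 0.5805 = 38.3068 ≈ 38.307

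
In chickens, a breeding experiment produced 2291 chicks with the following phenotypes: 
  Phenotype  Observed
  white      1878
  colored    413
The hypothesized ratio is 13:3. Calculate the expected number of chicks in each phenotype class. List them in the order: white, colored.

1861.4375, 429.5625

Under the 13:3 hypothesis (Σ ratio = 16, N = 2291):
  white: 2291 × 13/16 = 1861.4375
  colored: 2291 × 3/16 = 429.5625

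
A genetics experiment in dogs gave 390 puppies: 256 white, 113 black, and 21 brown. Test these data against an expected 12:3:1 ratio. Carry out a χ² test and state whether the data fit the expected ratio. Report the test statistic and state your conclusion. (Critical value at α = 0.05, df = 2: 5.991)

26.766; not consistent

The 12:3:1 ratio has 16 parts, so with N = 390 the expected counts are:
  white: 390 × 12/16 = 292.5
  black: 390 × 3/16 = 73.125
  brown: 390 × 1/16 = 24.375
χ² = Σ (O − E)² / E
  white: (256 − 292.5)² / 292.5 = 4.5547
  black: (113 − 73.125)² / 73.125 = 21.7438
  brown: (21 − 24.375)² / 24.375 = 0.4673
χ² = 4.5547 + 21.7438 + 0.4673 = 26.7658 ≈ 26.766
Degrees of freedom = 3 − 1 = 2; critical value at α = 0.05 is 5.991.
Since 26.766 > 5.991, we reject the null hypothesis — the data do not fit the 12:3:1 ratio.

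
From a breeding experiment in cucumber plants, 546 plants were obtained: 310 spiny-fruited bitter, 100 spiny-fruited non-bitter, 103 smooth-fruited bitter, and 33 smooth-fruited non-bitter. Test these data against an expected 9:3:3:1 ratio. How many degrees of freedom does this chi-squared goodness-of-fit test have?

A goodness-of-fit test with 4 phenotype classes has df = 4 − 1 = 3.

3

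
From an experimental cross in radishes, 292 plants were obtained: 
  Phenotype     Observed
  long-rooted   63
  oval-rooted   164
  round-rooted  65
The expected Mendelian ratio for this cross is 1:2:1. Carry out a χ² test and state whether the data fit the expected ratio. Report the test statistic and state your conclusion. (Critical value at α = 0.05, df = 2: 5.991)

Expected counts for N = 292 under a 1:2:1 ratio (total parts = 4):
  long-rooted: 292 × 1/4 = 73
  oval-rooted: 292 × 2/4 = 146
  round-rooted: 292 × 1/4 = 73
χ² = Σ (O − E)² / E
  long-rooted: (63 − 73)² / 73 = 1.3699
  oval-rooted: (164 − 146)² / 146 = 2.2192
  round-rooted: (65 − 73)² / 73 = 0.8767
χ² = 1.3699 + 2.2192 + 0.8767 = 4.4658 ≈ 4.466
Degrees of freedom = 3 − 1 = 2; critical value at α = 0.05 is 5.991.
Since 4.466 < 5.991, we fail to reject the null hypothesis — the data are consistent with the 1:2:1 ratio.

4.466; consistent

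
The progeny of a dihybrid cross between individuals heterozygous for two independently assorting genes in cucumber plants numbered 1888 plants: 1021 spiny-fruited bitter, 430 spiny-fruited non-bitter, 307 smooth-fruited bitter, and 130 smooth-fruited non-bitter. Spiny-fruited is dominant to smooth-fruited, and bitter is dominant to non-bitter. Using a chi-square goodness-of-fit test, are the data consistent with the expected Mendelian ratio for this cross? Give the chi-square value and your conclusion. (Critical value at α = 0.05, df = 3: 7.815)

A dihybrid F₂ with independent assortment and complete dominance at both loci gives a 9:3:3:1 phenotypic ratio.
Under the 9:3:3:1 hypothesis (Σ ratio = 16, N = 1888):
  spiny-fruited bitter: 1888 × 9/16 = 1062
  spiny-fruited non-bitter: 1888 × 3/16 = 354
  smooth-fruited bitter: 1888 × 3/16 = 354
  smooth-fruited non-bitter: 1888 × 1/16 = 118
χ² = Σ (O − E)² / E
  spiny-fruited bitter: (1021 − 1062)² / 1062 = 1.5829
  spiny-fruited non-bitter: (430 − 354)² / 354 = 16.3164
  smooth-fruited bitter: (307 − 354)² / 354 = 6.2401
  smooth-fruited non-bitter: (130 − 118)² / 118 = 1.2203
χ² = 1.5829 + 16.3164 + 6.2401 + 1.2203 = 25.3597 ≈ 25.360
Degrees of freedom = 4 − 1 = 3; critical value at α = 0.05 is 7.815.
Since 25.360 > 7.815, we reject the null hypothesis — the data do not fit the 9:3:3:1 ratio.

25.360; not consistent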